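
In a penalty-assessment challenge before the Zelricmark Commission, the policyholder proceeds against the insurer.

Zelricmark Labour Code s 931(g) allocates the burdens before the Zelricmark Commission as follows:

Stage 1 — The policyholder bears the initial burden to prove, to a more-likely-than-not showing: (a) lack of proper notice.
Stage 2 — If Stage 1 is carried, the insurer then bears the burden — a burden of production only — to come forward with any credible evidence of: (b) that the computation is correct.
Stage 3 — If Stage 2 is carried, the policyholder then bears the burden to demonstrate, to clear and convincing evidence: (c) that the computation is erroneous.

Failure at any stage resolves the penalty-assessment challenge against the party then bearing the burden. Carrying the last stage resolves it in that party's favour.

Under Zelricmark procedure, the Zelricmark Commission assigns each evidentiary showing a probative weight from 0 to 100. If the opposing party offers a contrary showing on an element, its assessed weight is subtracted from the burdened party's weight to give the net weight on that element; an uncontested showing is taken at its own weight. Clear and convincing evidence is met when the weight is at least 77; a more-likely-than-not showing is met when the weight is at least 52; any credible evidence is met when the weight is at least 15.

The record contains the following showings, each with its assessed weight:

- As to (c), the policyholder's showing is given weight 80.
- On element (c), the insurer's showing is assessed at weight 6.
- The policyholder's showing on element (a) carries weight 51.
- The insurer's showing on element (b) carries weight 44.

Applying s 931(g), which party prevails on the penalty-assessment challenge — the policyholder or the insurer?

insurer

Stage 1 — burden on policyholder; standard: a more-likely-than-not showing (weight is at least 52).
    (a): 51 < 52 [not met]
  The policyholder does not carry Stage 1.
The analysis ends at Stage 1; the insurer prevails.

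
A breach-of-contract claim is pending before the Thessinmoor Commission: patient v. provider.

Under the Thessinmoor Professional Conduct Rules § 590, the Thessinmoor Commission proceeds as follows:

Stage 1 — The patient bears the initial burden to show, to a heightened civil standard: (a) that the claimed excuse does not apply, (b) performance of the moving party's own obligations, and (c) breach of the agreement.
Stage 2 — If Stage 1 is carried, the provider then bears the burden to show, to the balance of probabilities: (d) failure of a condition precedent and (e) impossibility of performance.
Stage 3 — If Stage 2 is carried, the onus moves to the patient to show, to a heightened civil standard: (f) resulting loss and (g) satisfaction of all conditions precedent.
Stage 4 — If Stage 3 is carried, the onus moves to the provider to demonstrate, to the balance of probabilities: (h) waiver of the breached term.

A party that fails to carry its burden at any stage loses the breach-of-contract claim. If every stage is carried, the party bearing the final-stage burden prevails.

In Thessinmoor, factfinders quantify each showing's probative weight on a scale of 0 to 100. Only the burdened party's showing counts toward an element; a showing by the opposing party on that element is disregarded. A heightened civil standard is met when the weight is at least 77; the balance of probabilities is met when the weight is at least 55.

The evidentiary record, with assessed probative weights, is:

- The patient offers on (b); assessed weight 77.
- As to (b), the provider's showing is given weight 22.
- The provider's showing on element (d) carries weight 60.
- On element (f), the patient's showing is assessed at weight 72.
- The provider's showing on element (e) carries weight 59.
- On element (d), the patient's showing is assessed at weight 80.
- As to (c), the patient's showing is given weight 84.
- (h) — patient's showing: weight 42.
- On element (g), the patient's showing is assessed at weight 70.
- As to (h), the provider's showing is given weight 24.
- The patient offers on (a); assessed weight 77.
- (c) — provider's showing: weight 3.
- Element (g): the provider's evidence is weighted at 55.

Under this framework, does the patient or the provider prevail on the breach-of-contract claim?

At Stage 1 the patient must meet a heightened civil standard (weight is at least 77): on (a) the weight is 77, ≥ 77, so (a) meets the standard; on (b) the weight is 77 (the provider's 22 is given no effect), which does reach 77, so (b) meets the standard; on (c) the weight is 84 (the provider's 3 is given no effect), ≥ 77, so (c) meets the standard.
  All elements met. The burden passes to the provider.
At Stage 2 the provider must meet the balance of probabilities (weight is at least 55): on (d) the weight is 60 (the patient's 80 is given no effect), ≥ 55, so (d) meets the standard; on (e) the weight is 59, ≥ 55, so (e) meets the standard.
  Stage 2 is satisfied; the onus moves to the patient.
At Stage 3 the patient must meet a heightened civil standard (weight is at least 77): on (f) the weight is 72, < 77, so (f) does not meet the standard; on (g) the weight is 70 (the provider's 55 is given no effect), < 77, so (g) does not meet the standard.
  Not every element is met, so the patient fails to carry Stage 3.
The provider prevails.

provider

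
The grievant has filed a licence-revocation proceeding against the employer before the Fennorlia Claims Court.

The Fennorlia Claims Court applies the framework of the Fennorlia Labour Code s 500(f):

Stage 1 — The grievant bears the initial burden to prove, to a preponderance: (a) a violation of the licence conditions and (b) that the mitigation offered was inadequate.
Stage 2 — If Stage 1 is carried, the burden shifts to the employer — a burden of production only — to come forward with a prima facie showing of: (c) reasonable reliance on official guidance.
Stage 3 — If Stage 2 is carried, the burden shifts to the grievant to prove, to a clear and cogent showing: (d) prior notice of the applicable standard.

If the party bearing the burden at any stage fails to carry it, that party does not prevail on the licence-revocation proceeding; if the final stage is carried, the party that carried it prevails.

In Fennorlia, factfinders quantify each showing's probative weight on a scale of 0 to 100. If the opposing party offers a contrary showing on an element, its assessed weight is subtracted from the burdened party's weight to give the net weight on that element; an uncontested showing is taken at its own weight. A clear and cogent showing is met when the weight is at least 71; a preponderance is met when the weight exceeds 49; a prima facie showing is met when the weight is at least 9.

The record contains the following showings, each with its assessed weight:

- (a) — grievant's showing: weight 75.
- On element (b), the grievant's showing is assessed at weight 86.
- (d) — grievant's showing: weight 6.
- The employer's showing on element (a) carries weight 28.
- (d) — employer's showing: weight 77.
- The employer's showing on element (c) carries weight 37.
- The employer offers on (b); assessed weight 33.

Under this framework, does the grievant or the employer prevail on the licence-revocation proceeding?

employer

Stage 1 (grievant, a preponderance, weight exceeds 49): (a) net 75−28=47 ≤ 49 — fails; (b) net 86−33=53 > 49 — meets.
  The grievant does not carry Stage 1.
The employer prevails.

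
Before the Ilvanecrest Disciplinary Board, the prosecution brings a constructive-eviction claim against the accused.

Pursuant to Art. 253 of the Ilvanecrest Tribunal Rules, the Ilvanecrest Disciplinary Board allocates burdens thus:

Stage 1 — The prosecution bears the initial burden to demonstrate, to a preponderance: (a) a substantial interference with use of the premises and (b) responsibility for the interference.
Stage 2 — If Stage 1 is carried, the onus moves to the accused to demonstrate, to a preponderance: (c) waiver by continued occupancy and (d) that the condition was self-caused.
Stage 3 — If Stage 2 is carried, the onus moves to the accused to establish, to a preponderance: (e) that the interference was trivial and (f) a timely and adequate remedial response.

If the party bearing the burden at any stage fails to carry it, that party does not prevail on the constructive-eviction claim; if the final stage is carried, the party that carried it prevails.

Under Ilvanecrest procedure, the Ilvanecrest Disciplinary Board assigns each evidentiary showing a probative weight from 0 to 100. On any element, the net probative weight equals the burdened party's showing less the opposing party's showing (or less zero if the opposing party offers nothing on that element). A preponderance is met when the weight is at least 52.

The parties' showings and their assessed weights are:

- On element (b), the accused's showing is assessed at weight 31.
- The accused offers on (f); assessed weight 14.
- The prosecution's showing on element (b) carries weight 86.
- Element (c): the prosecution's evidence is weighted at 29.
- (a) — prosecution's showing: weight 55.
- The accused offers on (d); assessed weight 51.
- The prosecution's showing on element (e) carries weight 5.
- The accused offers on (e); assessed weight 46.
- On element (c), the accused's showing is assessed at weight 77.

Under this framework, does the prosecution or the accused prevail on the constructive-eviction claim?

Stage 1 (prosecution, a preponderance, weight is at least 52): (a) 55 ≥ 52 — meets; (b) net 86−31=55 ≥ 52 — meets.
  Stage 1 is satisfied; the onus moves to the accused.
Stage 2 (accused, a preponderance, weight is at least 52): (c) net 77−29=48 < 52 — fails; (d) 51 < 52 — fails.
  The accused does not carry Stage 2.
The analysis ends at Stage 2; the prosecution prevails.

prosecution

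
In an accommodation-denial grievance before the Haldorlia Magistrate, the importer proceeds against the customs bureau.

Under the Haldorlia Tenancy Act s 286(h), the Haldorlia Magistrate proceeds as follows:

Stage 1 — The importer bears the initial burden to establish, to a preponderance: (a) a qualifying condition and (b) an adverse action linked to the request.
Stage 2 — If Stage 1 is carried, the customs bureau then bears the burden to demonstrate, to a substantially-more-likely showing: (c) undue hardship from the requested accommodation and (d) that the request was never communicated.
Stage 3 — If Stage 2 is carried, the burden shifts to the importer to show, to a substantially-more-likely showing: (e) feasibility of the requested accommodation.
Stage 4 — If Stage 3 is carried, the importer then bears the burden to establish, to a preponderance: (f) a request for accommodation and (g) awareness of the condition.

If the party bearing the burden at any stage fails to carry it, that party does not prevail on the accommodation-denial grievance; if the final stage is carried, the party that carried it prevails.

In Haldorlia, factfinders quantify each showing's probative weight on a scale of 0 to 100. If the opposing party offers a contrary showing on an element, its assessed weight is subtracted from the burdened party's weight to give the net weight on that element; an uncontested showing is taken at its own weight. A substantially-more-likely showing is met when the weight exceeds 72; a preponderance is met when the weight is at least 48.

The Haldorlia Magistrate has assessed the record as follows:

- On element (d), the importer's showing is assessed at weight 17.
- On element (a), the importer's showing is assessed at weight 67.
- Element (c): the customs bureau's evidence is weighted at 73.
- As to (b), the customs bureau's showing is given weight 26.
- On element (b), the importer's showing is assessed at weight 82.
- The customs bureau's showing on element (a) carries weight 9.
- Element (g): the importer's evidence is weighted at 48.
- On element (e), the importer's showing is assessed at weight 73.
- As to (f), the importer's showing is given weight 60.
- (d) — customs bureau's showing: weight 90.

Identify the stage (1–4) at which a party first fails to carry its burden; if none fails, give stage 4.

At Stage 1 the importer must meet a preponderance (weight is at least 48): on (a) the weight is 67 less the opposing 9 gives net 58, which does reach 48, so (a) meets the standard; on (b) the weight is 82 less the opposing 26 gives net 56, ≥ 48, so (b) meets the standard.
  Stage 1 carried; the burden shifts to the customs bureau.
At Stage 2 the customs bureau must meet a substantially-more-likely showing (weight exceeds 72): on (c) the weight is 73, which does exceed 72, so (c) meets the standard; on (d) the weight is 90 less the opposing 17 gives net 73, which does exceed 72, so (d) meets the standard.
  The customs bureau carries Stage 2; the importer now bears the burden.
At Stage 3 the importer must meet a substantially-more-likely showing (weight exceeds 72): on (e) the weight is 73, which does exceed 72, so (e) meets the standard.
  Stage 3 is satisfied; the importer continues to bear the burden.
At Stage 4 the importer must meet a preponderance (weight is at least 48): on (f) the weight is 60, which does reach 48, so (f) meets the standard; on (g) the weight is 48, which does reach 48, so (g) meets the standard.
  Stage 4 carried; the final stage is satisfied.
Every stage carried; the importer prevails.

stage 4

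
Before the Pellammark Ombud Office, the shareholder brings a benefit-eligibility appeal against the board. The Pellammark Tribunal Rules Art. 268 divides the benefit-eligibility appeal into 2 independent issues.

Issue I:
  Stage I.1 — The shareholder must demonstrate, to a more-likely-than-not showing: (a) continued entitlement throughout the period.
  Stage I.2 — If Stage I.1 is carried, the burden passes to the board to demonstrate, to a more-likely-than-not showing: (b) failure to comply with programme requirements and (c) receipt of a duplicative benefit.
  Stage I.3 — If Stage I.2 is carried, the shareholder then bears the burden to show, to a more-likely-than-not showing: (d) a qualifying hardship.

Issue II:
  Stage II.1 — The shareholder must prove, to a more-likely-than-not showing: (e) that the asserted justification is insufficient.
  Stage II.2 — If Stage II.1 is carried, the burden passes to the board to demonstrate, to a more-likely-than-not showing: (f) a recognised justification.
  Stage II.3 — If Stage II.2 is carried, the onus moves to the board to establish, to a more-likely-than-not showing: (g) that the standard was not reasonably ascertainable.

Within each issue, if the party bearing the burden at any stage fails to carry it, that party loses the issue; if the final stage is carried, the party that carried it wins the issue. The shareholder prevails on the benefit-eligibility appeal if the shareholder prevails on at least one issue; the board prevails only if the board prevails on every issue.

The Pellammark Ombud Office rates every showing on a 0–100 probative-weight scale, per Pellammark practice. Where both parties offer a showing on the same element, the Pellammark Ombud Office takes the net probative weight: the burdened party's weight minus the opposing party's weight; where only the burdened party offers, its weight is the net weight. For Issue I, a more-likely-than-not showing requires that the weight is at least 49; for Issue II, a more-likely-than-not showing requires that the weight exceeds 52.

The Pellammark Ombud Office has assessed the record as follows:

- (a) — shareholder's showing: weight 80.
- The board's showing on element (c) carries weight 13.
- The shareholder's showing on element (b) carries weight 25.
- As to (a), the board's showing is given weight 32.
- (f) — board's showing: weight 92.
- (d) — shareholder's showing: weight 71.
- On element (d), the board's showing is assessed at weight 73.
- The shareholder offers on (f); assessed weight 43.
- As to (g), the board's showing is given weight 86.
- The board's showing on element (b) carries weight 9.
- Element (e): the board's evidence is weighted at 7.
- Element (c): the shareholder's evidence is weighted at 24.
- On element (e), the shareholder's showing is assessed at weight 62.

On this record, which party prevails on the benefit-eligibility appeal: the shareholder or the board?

— Issue I —
At Stage I.1 the shareholder must meet a more-likely-than-not showing (weight is at least 49): on (a) the weight is 80 less the opposing 32 gives net 48, < 49, so (a) does not meet the standard.
  Not every element is met, so the shareholder fails to carry Stage I.1.
The analysis ends at Stage I.1; the board prevails on this issue.
— Issue II —
At Stage II.1 the shareholder must meet a more-likely-than-not showing (weight exceeds 52): on (e) the weight is 62 less the opposing 7 gives net 55, > 52, so (e) meets the standard.
  Stage II.1 is satisfied; the onus moves to the board.
At Stage II.2 the board must meet a more-likely-than-not showing (weight exceeds 52): on (f) the weight is 92 less the opposing 43 gives net 49, which does not exceed 52, so (f) does not meet the standard.
  Stage II.2 not carried; the board fails its burden.
So the shareholder prevails on this issue.
Per-issue: Issue I → board; Issue II → shareholder. The shareholder must prevail on at least one issue; overall, the shareholder prevails.

shareholder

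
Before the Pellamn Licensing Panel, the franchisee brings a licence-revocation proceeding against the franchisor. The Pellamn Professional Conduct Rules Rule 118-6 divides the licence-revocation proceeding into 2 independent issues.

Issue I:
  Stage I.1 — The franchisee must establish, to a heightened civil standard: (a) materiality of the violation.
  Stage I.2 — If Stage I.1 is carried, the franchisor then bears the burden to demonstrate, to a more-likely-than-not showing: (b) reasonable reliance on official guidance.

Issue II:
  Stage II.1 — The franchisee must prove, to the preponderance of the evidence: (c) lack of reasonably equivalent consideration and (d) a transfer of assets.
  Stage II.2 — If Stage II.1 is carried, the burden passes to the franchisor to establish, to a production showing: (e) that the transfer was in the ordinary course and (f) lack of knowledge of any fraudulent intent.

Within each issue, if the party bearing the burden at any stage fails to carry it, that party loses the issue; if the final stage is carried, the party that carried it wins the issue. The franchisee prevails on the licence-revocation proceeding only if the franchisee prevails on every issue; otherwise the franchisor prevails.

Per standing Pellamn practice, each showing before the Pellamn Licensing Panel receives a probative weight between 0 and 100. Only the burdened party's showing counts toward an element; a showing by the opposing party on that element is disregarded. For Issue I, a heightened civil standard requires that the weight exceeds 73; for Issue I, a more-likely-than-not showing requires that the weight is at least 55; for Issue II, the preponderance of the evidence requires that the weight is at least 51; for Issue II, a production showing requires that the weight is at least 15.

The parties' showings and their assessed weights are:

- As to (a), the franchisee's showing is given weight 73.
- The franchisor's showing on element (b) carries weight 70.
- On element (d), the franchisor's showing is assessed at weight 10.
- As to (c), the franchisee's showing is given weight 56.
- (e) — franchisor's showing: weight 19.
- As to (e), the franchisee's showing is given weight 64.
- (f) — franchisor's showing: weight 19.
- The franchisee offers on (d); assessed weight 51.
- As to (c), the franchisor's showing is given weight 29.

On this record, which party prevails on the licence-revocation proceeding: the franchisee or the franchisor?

franchisor

— Issue I —
At Stage I.1 the franchisee must meet a heightened civil standard (weight exceeds 73): on (a) the weight is 73, which does not exceed 73, so (a) does not meet the standard.
  Stage I.1 not carried; the franchisee fails its burden.
The franchisor prevails on this issue.
— Issue II —
At Stage II.1 the franchisee must meet the preponderance of the evidence (weight is at least 51): on (c) the weight is 56 (the franchisor's 29 is given no effect), ≥ 51, so (c) meets the standard; on (d) the weight is 51 (the franchisor's 10 is given no effect), which does reach 51, so (d) meets the standard.
  The franchisee carries Stage II.1; the franchisor now bears the burden.
At Stage II.2 the franchisor must meet a production showing (weight is at least 15): on (e) the weight is 19 (the franchisee's 64 is given no effect), ≥ 15, so (e) meets the standard; on (f) the weight is 19, ≥ 15, so (f) meets the standard.
  The franchisor carries the last stage.
All stages carried — the franchisor prevails on this issue.
Per-issue: Issue I → franchisor; Issue II → franchisor. The franchisee must prevail on every issue; overall, the franchisor prevails.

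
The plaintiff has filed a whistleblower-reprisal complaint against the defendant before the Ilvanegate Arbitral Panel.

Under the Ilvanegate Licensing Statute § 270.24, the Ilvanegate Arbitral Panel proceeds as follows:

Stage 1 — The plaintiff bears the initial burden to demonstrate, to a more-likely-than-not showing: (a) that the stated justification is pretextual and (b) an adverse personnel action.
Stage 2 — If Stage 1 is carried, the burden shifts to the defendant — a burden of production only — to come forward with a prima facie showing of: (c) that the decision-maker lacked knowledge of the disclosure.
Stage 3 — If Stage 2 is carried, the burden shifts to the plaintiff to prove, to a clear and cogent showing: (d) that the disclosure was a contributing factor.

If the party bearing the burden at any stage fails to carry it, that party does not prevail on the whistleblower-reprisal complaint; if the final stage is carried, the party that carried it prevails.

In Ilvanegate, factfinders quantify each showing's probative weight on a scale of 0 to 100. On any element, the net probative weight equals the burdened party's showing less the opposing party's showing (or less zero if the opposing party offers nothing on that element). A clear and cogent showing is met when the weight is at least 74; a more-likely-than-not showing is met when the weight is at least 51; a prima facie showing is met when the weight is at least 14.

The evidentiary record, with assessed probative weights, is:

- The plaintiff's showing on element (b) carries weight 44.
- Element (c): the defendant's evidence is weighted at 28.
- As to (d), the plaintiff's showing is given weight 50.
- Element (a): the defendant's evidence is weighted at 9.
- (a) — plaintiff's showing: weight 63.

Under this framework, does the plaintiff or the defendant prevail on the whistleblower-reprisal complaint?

defendant

At Stage 1 the plaintiff must meet a more-likely-than-not showing (weight is at least 51): on (a) the weight is 63 less the opposing 9 gives net 54, ≥ 51, so (a) meets the standard; on (b) the weight is 44, which does not reach 51, so (b) does not meet the standard.
  Not every element is met, so the plaintiff fails to carry Stage 1.
So the defendant prevails.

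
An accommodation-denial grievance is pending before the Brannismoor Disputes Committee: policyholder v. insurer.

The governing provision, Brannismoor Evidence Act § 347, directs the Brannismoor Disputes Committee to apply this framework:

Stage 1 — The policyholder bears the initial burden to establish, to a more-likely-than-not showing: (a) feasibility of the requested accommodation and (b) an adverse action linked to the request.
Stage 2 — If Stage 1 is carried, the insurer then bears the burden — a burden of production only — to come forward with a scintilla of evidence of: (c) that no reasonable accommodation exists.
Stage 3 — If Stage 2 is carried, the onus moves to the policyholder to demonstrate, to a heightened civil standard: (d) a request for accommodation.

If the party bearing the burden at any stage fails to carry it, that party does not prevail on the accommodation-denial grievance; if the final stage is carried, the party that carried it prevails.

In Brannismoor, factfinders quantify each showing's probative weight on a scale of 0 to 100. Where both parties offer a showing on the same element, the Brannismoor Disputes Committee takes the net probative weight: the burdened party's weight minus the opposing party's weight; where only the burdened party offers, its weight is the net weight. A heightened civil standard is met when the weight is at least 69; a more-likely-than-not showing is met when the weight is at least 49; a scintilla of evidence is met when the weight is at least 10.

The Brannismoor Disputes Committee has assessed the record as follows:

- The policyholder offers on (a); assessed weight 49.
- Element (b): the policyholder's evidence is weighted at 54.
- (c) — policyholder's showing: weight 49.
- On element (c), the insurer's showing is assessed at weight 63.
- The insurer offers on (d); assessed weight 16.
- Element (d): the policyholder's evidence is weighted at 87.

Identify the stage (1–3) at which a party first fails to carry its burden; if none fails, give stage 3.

Stage 1 — burden on policyholder; standard: a more-likely-than-not showing (weight is at least 49).
    (a): 49 ≥ 49 [met]
    (b): 54 ≥ 49 [met]
  All elements met. The burden passes to the insurer.
Stage 2 — burden on insurer; standard: a scintilla of evidence (weight is at least 10).
    (c): 63 − 49 = 14 ≥ 10 [met]
  Stage 2 carried; the burden shifts to the policyholder.
Stage 3 — burden on policyholder; standard: a heightened civil standard (weight is at least 69).
    (d): 87 − 16 = 71 ≥ 69 [met]
  The policyholder carries the last stage.
All stages carried — the policyholder prevails.

stage 3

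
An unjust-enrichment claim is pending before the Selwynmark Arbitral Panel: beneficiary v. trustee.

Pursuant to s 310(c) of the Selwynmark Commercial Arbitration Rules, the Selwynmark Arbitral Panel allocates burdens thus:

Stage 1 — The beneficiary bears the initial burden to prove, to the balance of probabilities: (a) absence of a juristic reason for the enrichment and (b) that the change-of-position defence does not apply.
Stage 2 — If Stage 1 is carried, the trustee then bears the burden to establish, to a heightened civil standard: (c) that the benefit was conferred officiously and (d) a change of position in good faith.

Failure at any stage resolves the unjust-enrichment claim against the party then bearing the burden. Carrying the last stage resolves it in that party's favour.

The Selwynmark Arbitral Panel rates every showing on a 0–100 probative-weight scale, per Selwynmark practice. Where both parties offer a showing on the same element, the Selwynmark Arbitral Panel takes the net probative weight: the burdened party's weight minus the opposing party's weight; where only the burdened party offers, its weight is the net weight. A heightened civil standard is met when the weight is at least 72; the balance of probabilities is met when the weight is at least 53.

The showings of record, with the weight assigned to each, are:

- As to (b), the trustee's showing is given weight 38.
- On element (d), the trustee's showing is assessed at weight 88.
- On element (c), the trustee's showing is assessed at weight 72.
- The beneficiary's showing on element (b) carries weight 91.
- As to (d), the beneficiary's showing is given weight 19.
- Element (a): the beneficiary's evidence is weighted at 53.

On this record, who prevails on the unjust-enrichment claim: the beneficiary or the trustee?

beneficiary

At Stage 1 the beneficiary must meet the balance of probabilities (weight is at least 53): on (a) the weight is 53, ≥ 53, so (a) meets the standard; on (b) the weight is 91 less the opposing 38 gives net 53, which does reach 53, so (b) meets the standard.
  The beneficiary carries Stage 1; the trustee now bears the burden.
At Stage 2 the trustee must meet a heightened civil standard (weight is at least 72): on (c) the weight is 72, which does reach 72, so (c) meets the standard; on (d) the weight is 88 less the opposing 19 gives net 69, < 72, so (d) does not meet the standard.
  Not every element is met, so the trustee fails to carry Stage 2.
So the beneficiary prevails.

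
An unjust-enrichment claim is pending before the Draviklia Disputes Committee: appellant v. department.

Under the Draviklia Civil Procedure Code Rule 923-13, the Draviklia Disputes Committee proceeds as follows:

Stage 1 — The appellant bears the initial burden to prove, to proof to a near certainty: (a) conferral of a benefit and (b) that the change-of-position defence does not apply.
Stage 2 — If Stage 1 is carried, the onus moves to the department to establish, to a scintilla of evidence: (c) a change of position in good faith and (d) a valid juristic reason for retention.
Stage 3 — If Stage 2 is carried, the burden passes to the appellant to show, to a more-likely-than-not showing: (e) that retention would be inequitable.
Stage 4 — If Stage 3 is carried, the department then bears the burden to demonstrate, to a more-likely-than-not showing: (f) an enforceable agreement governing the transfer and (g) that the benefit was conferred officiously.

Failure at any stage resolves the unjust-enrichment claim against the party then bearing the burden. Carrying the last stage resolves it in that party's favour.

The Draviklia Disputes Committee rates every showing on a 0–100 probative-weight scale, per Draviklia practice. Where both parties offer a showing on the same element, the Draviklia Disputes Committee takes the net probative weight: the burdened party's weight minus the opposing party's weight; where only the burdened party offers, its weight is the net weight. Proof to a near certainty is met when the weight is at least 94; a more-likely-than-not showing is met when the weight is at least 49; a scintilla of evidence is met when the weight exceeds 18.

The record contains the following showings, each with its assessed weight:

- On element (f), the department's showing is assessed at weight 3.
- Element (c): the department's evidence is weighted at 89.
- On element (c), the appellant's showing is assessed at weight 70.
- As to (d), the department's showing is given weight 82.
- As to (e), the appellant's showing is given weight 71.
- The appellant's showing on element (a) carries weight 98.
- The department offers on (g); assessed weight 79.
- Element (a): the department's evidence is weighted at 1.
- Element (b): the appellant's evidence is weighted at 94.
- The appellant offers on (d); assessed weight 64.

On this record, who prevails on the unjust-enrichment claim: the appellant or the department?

appellant

Stage 1 — burden on appellant; standard: proof to a near certainty (weight is at least 94).
    (a): 98 − 1 = 97 ≥ 94 [met]
    (b): 94 ≥ 94 [met]
  The appellant carries Stage 1; the department now bears the burden.
Stage 2 — burden on department; standard: a scintilla of evidence (weight exceeds 18).
    (c): 89 − 70 = 19 > 18 [met]
    (d): 82 − 64 = 18 ≤ 18 [not met]
  Stage 2 not carried; the department fails its burden.
So the appellant prevails.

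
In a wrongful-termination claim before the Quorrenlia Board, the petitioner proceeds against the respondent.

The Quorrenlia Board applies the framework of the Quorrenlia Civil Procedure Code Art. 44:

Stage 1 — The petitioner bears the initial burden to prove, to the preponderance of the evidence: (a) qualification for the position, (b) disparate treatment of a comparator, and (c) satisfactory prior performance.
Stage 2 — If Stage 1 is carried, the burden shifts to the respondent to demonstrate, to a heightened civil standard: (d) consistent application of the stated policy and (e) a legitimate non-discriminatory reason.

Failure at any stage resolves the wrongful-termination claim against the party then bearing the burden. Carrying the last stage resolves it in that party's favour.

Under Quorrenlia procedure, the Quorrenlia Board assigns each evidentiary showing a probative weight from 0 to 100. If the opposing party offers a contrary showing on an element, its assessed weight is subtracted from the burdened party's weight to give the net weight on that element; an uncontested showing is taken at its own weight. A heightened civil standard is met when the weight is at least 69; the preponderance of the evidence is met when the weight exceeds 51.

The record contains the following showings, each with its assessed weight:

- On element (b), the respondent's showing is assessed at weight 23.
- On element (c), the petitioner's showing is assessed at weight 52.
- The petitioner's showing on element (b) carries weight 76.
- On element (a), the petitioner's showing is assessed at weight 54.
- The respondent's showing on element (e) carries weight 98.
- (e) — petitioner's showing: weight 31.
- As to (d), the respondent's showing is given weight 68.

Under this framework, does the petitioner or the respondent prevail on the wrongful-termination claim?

At Stage 1 the petitioner must meet the preponderance of the evidence (weight exceeds 51): on (a) the weight is 54, > 51, so (a) meets the standard; on (b) the weight is 76 less the opposing 23 gives net 53, > 51, so (b) meets the standard; on (c) the weight is 52, which does exceed 51, so (c) meets the standard.
  The petitioner carries Stage 1; the respondent now bears the burden.
At Stage 2 the respondent must meet a heightened civil standard (weight is at least 69): on (d) the weight is 68, < 69, so (d) does not meet the standard; on (e) the weight is 98 less the opposing 31 gives net 67, < 69, so (e) does not meet the standard.
  Stage 2 not carried; the respondent fails its burden.
So the petitioner prevails.

petitioner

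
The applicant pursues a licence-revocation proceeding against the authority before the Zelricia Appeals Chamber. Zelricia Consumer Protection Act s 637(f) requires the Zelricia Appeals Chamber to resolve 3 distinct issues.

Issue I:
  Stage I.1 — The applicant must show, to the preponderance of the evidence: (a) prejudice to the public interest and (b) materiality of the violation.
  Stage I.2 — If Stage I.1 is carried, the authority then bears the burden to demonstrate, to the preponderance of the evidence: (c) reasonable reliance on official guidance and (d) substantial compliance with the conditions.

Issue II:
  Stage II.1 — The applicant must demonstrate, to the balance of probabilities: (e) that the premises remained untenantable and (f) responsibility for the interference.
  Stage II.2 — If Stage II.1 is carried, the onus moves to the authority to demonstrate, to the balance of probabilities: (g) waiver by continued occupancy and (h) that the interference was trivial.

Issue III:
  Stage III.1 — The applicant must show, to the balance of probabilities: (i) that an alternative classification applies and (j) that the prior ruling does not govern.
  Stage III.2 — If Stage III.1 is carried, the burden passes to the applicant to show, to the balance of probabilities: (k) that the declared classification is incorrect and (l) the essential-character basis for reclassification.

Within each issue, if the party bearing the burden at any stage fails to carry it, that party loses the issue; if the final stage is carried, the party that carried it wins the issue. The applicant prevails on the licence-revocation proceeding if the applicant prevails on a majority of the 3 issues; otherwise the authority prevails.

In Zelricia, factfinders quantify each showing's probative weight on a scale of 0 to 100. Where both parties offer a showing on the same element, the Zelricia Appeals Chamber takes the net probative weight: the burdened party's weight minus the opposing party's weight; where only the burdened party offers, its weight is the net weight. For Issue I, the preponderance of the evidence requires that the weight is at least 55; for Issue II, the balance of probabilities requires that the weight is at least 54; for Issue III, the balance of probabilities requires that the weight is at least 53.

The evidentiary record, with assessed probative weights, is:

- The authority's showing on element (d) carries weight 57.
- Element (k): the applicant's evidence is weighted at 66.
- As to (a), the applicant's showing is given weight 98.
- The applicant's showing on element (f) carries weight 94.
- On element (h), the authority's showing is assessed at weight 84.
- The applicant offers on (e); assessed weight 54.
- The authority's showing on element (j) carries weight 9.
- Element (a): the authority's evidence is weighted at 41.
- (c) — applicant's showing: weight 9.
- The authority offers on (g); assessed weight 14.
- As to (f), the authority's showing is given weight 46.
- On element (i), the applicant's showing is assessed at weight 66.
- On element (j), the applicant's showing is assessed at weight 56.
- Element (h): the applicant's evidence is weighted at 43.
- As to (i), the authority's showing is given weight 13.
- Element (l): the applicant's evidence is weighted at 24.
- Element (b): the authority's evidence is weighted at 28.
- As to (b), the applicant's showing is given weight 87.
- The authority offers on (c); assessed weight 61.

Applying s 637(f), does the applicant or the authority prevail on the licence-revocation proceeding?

authority

— Issue I —
Stage I.1 — burden on applicant; standard: the preponderance of the evidence (weight is at least 55).
    (a): 98 − 41 = 57 ≥ 55 [met]
    (b): 87 − 28 = 59 ≥ 55 [met]
  Stage I.1 is satisfied; the onus moves to the authority.
Stage I.2 — burden on authority; standard: the preponderance of the evidence (weight is at least 55).
    (c): 61 − 9 = 52 < 55 [not met]
    (d): 57 ≥ 55 [met]
  The authority does not carry Stage I.2.
The analysis ends at Stage I.2; the applicant prevails on this issue.
— Issue II —
Stage II.1 (applicant, the balance of probabilities, weight is at least 54): (e) 54 ≥ 54 — meets; (f) net 94−46=48 < 54 — fails.
  The applicant does not carry Stage II.1.
So the authority prevails on this issue.
— Issue III —
Stage III.1 — burden on applicant; standard: the balance of probabilities (weight is at least 53).
    (i): 66 − 13 = 53 ≥ 53 [met]
    (j): 56 − 9 = 47 < 53 [not met]
  The applicant does not carry Stage III.1.
The analysis ends at Stage III.1; the authority prevails on this issue.
Per-issue: Issue I → applicant; Issue II → authority; Issue III → authority. The applicant must prevail on a majority of issues; overall, the authority prevails.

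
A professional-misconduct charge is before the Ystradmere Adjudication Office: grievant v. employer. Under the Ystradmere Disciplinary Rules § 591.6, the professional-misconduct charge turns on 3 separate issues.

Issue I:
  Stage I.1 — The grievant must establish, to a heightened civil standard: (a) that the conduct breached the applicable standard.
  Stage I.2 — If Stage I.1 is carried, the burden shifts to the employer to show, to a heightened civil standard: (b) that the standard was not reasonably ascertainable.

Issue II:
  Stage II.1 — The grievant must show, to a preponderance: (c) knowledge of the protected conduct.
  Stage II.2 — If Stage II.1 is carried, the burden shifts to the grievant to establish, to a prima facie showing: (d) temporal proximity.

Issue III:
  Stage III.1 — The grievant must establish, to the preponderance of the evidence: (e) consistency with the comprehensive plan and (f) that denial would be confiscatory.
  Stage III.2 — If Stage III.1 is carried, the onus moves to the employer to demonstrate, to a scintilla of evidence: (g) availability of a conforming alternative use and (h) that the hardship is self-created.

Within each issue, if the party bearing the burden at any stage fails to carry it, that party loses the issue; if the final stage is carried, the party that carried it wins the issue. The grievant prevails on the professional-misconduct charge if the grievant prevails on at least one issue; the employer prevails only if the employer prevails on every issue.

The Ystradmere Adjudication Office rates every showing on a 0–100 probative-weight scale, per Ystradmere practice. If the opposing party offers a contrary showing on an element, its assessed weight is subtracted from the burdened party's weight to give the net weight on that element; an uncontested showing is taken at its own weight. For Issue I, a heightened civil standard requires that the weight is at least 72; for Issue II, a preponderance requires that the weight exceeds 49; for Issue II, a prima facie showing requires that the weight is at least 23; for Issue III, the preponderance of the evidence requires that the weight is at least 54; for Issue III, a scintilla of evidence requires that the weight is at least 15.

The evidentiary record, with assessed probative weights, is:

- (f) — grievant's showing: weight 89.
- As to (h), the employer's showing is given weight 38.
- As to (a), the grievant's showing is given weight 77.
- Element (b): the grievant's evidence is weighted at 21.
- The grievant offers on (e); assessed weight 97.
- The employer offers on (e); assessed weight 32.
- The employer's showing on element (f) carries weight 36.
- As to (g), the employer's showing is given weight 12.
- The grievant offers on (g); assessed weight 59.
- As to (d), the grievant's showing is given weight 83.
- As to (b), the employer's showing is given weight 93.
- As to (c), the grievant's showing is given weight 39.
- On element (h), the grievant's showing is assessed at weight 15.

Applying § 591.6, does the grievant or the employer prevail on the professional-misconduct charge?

— Issue I —
Stage I.1 — burden on grievant; standard: a heightened civil standard (weight is at least 72).
    (a): 77 ≥ 72 [met]
  The grievant carries Stage I.1; the employer now bears the burden.
Stage I.2 — burden on employer; standard: a heightened civil standard (weight is at least 72).
    (b): 93 − 21 = 72 ≥ 72 [met]
  The employer carries the last stage.
All stages carried — the employer prevails on this issue.
— Issue II —
Stage II.1 — burden on grievant; standard: a preponderance (weight exceeds 49).
    (c): 39 ≤ 49 [not met]
  Not every element is met, so the grievant fails to carry Stage II.1.
The employer prevails on this issue.
— Issue III —
Stage III.1 (grievant, the preponderance of the evidence, weight is at least 54): (e) net 97−32=65 ≥ 54 — meets; (f) net 89−36=53 < 54 — fails.
  The grievant does not carry Stage III.1.
The employer prevails on this issue.
Per-issue: Issue I → employer; Issue II → employer; Issue III → employer. The grievant must prevail on at least one issue; overall, the employer prevails.

employer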